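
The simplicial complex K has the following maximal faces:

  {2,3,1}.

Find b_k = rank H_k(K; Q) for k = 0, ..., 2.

b_0 = 1, b_1 = 0, b_2 = 0.

Order the vertices as 1 < 2 < 3. Listing each simplex with vertices in this order, K has dimension 2 with simplices:

  0-simplices (3): [1], [2], [3]
  1-simplices (3): [1,2], [1,3], [2,3]
  2-simplices (1): [1,2,3]

so the chain groups are C_0 ≅ Z^3, C_1 ≅ Z^3, C_2 ≅ Z^1.

Boundary ∂_1: C_1 → C_0 maps an edge to its endpoints' difference, ∂[p,q] = q − p.
This gives a 3×3 integer matrix of rank 2; reducing to Smith normal form yields diagonal entries (1,1).

The boundary map ∂_2: C_2 → C_1 acts by ∂[p,q,r] = [q,r] − [p,r] + [p,q]. For instance
  ∂[1,2,3] = [2,3] − [1,3] + [1,2].
As a 3×1 matrix over Z this has rank 1, with invariant factors (1).

Now H_k = ker ∂_k / im ∂_{k+1}, so:

  H_0: rank C_0 − rank ∂_1 = 3 − 2 = 1, and the invariant factors of ∂_1 are all 1, so H_0 = Z.
  H_1: rank ker ∂_1 − rank ∂_2 = (3 − 2) − 1 = 0, and the invariant factors of ∂_2 are all 1, so H_1 = 0.
  H_2: rank ker ∂_2 − rank ∂_3 = (1 − 1) − 0 = 0, and there is no ∂_3, so H_2 = 0.

As a check, the Euler characteristic is 3 − 3 + 1 = 1, which agrees with 1 − 0 + 0 = 1.

Hence the Betti numbers are b_0 = 1, b_1 = 0, b_2 = 0.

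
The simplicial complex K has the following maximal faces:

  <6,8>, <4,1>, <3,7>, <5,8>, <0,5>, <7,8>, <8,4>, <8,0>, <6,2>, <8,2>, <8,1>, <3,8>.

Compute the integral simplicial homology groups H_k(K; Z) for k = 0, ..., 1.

Take the total order 0 < 1 < 2 < 3 < 4 < 5 < 6 < 7 < 8 on the vertex set. Then K (dimension 1) consists of the simplices:

  0-simplices (9): [0], [1], [2], [3], [4], [5], [6], [7], [8]
  1-simplices (12): [0,5], [0,8], [1,4], [1,8], [2,6], [2,8], [3,7], [3,8], [4,8], [5,8], [6,8], [7,8]

Hence C_0 ≅ Z^9, C_1 ≅ Z^12.

The boundary map ∂_1: C_1 → C_0 sends each edge [p,q] (with p < q) to q − p. For instance
  ∂[7,8] = [8] − [7].
The resulting 9×12 matrix has rank 8, and its Smith normal form has invariant factors (1,1,1,1,1,1,1,1).

Now H_k = ker ∂_k / im ∂_{k+1}, so:

  H_0: rank C_0 − rank ∂_1 = 9 − 8 = 1, and the invariant factors of ∂_1 are all 1, so H_0 ≅ Z.
  H_1: rank ker ∂_1 − rank ∂_2 = (12 − 8) − 0 = 4, and there is no ∂_2, so H_1 ≅ Z^4.

H_0 = Z,  H_1 = Z^4.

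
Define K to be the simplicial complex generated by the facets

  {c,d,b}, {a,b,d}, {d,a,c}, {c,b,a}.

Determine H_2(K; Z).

Take the total order a < b < c < d on the vertex set. Then K (dimension 2) consists of the simplices:

  0-simplices (4): a, b, c, d
  1-simplices (6): ab, ac, ad, bc, bd, cd
  2-simplices (4): abc, abd, acd, bcd

so the chain groups are C_0 ≅ Z^4, C_1 ≅ Z^6, C_2 ≅ Z^4.

Boundary ∂_1: C_1 → C_0 is given by ∂[p,q] = [q] − [p]. For instance
  ∂ac = c − a.
This gives a 4×6 integer matrix of rank 3; reducing to Smith normal form yields diagonal entries (1,1,1).

∂_2: C_2 → C_1 sends each 2-simplex [p,q,r] to [q,r] − [p,r] + [p,q]. For instance
  ∂bcd = cd − bd + bc,
  ∂abd = bd − ad + ab.
The 6×4 boundary matrix has rank 3 and Smith normal form diag(1,1,1).

Reading off H_k = ker ∂_k / im ∂_{k+1}:

  H_2: rank ker ∂_2 − rank ∂_3 = (4 − 3) − 0 = 1, and there is no ∂_3, so H_2 ≅ Z.

H_2 = Z.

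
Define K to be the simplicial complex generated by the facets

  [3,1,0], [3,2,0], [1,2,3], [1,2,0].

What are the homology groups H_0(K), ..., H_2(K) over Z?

H_0 ≅ Z,  H_1 = 0,  H_2 ≅ Z.

We work with the vertex ordering 0 < 1 < 2 < 3. The simplices of K, each written with vertices in increasing order, are:

  0-simplices (4): [0], [1], [2], [3]
  1-simplices (6): [0,1], [0,2], [0,3], [1,2], [1,3], [2,3]
  2-simplices (4): [0,1,2], [0,1,3], [0,2,3], [1,2,3]

Hence C_0 ≅ Z^4, C_1 ≅ Z^6, C_2 ≅ Z^4.

∂_1: C_1 → C_0 sends each edge [p,q] (with p < q) to q − p. For instance
  ∂[0,2] = [2] − [0].
The resulting 4×6 matrix has rank 3, and its Smith normal form has invariant factors (1,1,1).

The boundary map ∂_2: C_2 → C_1 acts by ∂[p,q,r] = [q,r] − [p,r] + [p,q]. For instance
  ∂[1,2,3] = [2,3] − [1,3] + [1,2],
  ∂[0,1,2] = [1,2] − [0,2] + [0,1].
The resulting 6×4 matrix has rank 3, and its Smith normal form has invariant factors (1,1,1).

Computing H_k = (kernel of ∂_k) / (image of ∂_{k+1}):

  H_0: rank C_0 − rank ∂_1 = 4 − 3 = 1, and the invariant factors of ∂_1 are all 1, so H_0 = Z.
  H_1: rank ker ∂_1 − rank ∂_2 = (6 − 3) − 3 = 0, and the invariant factors of ∂_2 are all 1, so H_1 = 0.
  H_2: rank ker ∂_2 − rank ∂_3 = (4 − 3) − 0 = 1, and there is no ∂_3, so H_2 = Z.

As a check, the Euler characteristic is 4 − 6 + 4 = 2, which agrees with 1 − 0 + 1 = 2.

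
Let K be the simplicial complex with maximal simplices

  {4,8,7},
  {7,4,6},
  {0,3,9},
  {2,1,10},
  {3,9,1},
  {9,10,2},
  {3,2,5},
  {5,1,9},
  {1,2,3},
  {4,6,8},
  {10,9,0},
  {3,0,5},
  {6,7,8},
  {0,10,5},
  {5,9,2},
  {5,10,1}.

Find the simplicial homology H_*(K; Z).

Take the total order 0 < 1 < 2 < 3 < 4 < 5 < 6 < 7 < 8 < 9 < 10 on the vertex set. Then K (dimension 2) consists of the simplices:

  0-simplices (11): [0], [1], [2], [3], [4], [5], [6], [7], [8], [9], [10]
  1-simplices (24): (24 of them)
  2-simplices (16): [0,3,5], [0,3,9], [0,5,10], [0,9,10], [1,2,3], [1,2,10], [1,3,9], [1,5,9], [1,5,10], [2,3,5], [2,5,9], [2,9,10], [4,6,7], [4,6,8], [4,7,8], [6,7,8]

Hence C_0 ≅ Z^11, C_1 ≅ Z^24, C_2 ≅ Z^16.

∂_1: C_1 → C_0 sends each edge [p,q] (with p < q) to q − p.
The resulting 11×24 matrix has rank 9, and its Smith normal form has invariant factors (1,1,1,1,1,1,1,1,1).

∂_2: C_2 → C_1 acts by ∂[p,q,r] = [q,r] − [p,r] + [p,q]. For instance
  ∂[4,6,8] = [6,8] − [4,8] + [4,6],
  ∂[0,9,10] = [9,10] − [0,10] + [0,9].
This gives a 24×16 integer matrix of rank 15; reducing to Smith normal form yields diagonal entries (1,1,1,1,1,1,1,1,1,1,1,1,1,1,2).

Now H_k = ker ∂_k / im ∂_{k+1}, so:

  H_0: rank C_0 − rank ∂_1 = 11 − 9 = 2, and the invariant factors of ∂_1 are all 1, so H_0 = Z^2.
  H_1: rank ker ∂_1 − rank ∂_2 = (24 − 9) − 15 = 0, and ∂_2 has invariant factor 2 > 1, so H_1 = Z/2.
  H_2: rank ker ∂_2 − rank ∂_3 = (16 − 15) − 0 = 1, and there is no ∂_3, so H_2 = Z.

As a check, the Euler characteristic is 11 − 24 + 16 = 3, which agrees with 2 − 0 + 1 = 3.

H_0 = Z^2,  H_1 = Z/2,  H_2 = Z.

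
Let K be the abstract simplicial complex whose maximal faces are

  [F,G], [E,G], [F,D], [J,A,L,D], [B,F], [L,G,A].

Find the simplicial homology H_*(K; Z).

We work with the vertex ordering A < B < D < E < F < G < J < L. The simplices of K, each written with vertices in increasing order, are:

  0-simplices (8): A, B, D, E, F, G, J, L
  1-simplices (12): AD, AG, AJ, AL, BF, DF, DJ, DL, EG, FG, GL, JL
  2-simplices (5): ADJ, ADL, AGL, AJL, DJL
  3-simplices (1): ADJL

giving chain groups C_0 ≅ Z^8, C_1 ≅ Z^12, C_2 ≅ Z^5, C_3 ≅ Z^1.

The boundary map ∂_1: C_1 → C_0 sends each edge [p,q] (with p < q) to q − p. For instance
  ∂BF = F − B.
The 8×12 boundary matrix has rank 7 and Smith normal form diag(1,1,1,1,1,1,1).

∂_2: C_2 → C_1 maps a triangle to the signed sum of its edges. For instance
  ∂AJL = JL − AL + AJ,
  ∂DJL = JL − DL + DJ.
The resulting 12×5 matrix has rank 4, and its Smith normal form has invariant factors (1,1,1,1).

Boundary ∂_3: C_3 → C_2 sends each 3-simplex σ to the alternating sum Σ_i (−1)^i (σ with its i-th vertex removed). For instance
  ∂ADJL = DJL − AJL + ADL − ADJ.
This gives a 5×1 integer matrix of rank 1; reducing to Smith normal form yields diagonal entries (1).

Computing H_k = (kernel of ∂_k) / (image of ∂_{k+1}):

  H_0: rank C_0 − rank ∂_1 = 8 − 7 = 1, and the invariant factors of ∂_1 are all 1, so H_0 = Z.
  H_1: rank ker ∂_1 − rank ∂_2 = (12 − 7) − 4 = 1, and the invariant factors of ∂_2 are all 1, so H_1 = Z.
  H_2: rank ker ∂_2 − rank ∂_3 = (5 − 4) − 1 = 0, and the invariant factors of ∂_3 are all 1, so H_2 = 0.
  H_3: rank ker ∂_3 − rank ∂_4 = (1 − 1) − 0 = 0, and there is no ∂_4, so H_3 = 0.

As a check, the Euler characteristic is 8 − 12 + 5 − 1 = 0, which agrees with 1 − 1 + 0 − 0 = 0.

H_0 ≅ Z,  H_1 ≅ Z,  H_2 = 0,  H_3 = 0.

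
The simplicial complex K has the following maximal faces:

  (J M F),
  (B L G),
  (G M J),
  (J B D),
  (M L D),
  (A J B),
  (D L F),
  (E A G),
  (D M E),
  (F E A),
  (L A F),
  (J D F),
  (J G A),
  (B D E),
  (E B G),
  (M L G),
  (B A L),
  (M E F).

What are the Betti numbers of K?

b_0 = 1, b_1 = 1, b_2 = 0.

We work with the vertex ordering A < B < D < E < F < G < J < L < M. The simplices of K, each written with vertices in increasing order, are:

  0-simplices (9): A, B, D, E, F, G, J, L, M
  1-simplices (27): AB, AE, AF, AG, AJ, AL, BD, BE, BG, BJ, BL, DE, DF, DJ, DL, DM, EF, EG, EM, FJ, FL, FM, GJ, GL, GM, JM, LM
  2-simplices (18): ABJ, ABL, AEF, AEG, AFL, AGJ, BDE, BDJ, BEG, BGL, DEM, DFJ, DFL, DLM, EFM, FJM, GJM, GLM

so the chain groups are C_0 ≅ Z^9, C_1 ≅ Z^27, C_2 ≅ Z^18.

∂_1: C_1 → C_0 sends each edge [p,q] (with p < q) to q − p. For instance
  ∂AJ = J − A.
The 9×27 boundary matrix has rank 8 and Smith normal form diag(1,1,1,1,1,1,1,1).

Boundary ∂_2: C_2 → C_1 acts by ∂[p,q,r] = [q,r] − [p,r] + [p,q]. For instance
  ∂BGL = GL − BL + BG,
  ∂AEG = EG − AG + AE.
This gives a 27×18 integer matrix of rank 18; reducing to Smith normal form yields diagonal entries (1,1,1,1,1,1,1,1,1,1,1,1,1,1,1,1,1,2).

From H_k ≅ ker(∂_k) / im(∂_{k+1}) we obtain:

  H_0: rank C_0 − rank ∂_1 = 9 − 8 = 1, and the invariant factors of ∂_1 are all 1, so H_0 = Z.
  H_1: rank ker ∂_1 − rank ∂_2 = (27 − 8) − 18 = 1, and ∂_2 has invariant factor 2 > 1, so H_1 = Z × Z/2.
  H_2: rank ker ∂_2 − rank ∂_3 = (18 − 18) − 0 = 0, and there is no ∂_3, so H_2 = 0.

Hence the Betti numbers are b_0 = 1, b_1 = 1, b_2 = 0.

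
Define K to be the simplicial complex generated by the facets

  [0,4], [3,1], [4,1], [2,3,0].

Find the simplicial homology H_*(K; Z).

Order the vertices as 0 < 1 < 2 < 3 < 4. Listing each simplex with vertices in this order, K has dimension 2 with simplices:

  0-simplices (5): [0], [1], [2], [3], [4]
  1-simplices (6): [0,2], [0,3], [0,4], [1,3], [1,4], [2,3]
  2-simplices (1): [0,2,3]

so the chain groups are C_0 ≅ Z^5, C_1 ≅ Z^6, C_2 ≅ Z^1.

Boundary ∂_1: C_1 → C_0 is given by ∂[p,q] = [q] − [p].
The resulting 5×6 matrix has rank 4, and its Smith normal form has invariant factors (1,1,1,1).

The boundary map ∂_2: C_2 → C_1 maps a triangle to the signed sum of its edges. For instance
  ∂[0,2,3] = [2,3] − [0,3] + [0,2].
The resulting 6×1 matrix has rank 1, and its Smith normal form has invariant factors (1).

Reading off H_k = ker ∂_k / im ∂_{k+1}:

  H_0: rank C_0 − rank ∂_1 = 5 − 4 = 1, and the invariant factors of ∂_1 are all 1, so H_0 ≅ Z.
  H_1: rank ker ∂_1 − rank ∂_2 = (6 − 4) − 1 = 1, and the invariant factors of ∂_2 are all 1, so H_1 ≅ Z.
  H_2: rank ker ∂_2 − rank ∂_3 = (1 − 1) − 0 = 0, and there is no ∂_3, so H_2 ≅ 0.

H_0 = Z,  H_1 = Z,  H_2 = 0.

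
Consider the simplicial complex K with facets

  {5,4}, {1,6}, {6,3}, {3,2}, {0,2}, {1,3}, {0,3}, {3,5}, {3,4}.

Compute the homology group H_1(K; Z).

H_1 ≅ Z^3.

Order the vertices as 0 < 1 < 2 < 3 < 4 < 5 < 6. Listing each simplex with vertices in this order, K has dimension 1 with simplices:

  0-simplices (7): [0], [1], [2], [3], [4], [5], [6]
  1-simplices (9): [0,2], [0,3], [1,3], [1,6], [2,3], [3,4], [3,5], [3,6], [4,5]

so the chain groups are C_0 ≅ Z^7, C_1 ≅ Z^9.

Boundary ∂_1: C_1 → C_0 maps an edge to its endpoints' difference, ∂[p,q] = q − p. For instance
  ∂[4,5] = [5] − [4].
As a 7×9 matrix over Z this has rank 6, with invariant factors (1,1,1,1,1,1).

From H_k ≅ ker(∂_k) / im(∂_{k+1}) we obtain:

  H_1: rank ker ∂_1 − rank ∂_2 = (9 − 6) − 0 = 3, and there is no ∂_2, so H_1 = Z^3.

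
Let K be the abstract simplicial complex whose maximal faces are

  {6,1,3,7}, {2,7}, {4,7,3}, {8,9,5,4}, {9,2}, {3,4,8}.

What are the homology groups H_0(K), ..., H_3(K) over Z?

H_0 ≅ Z,  H_1 ≅ Z,  H_2 = 0,  H_3 = 0.

We work with the vertex ordering 1 < 2 < 3 < 4 < 5 < 6 < 7 < 8 < 9. The simplices of K, each written with vertices in increasing order, are:

  0-simplices (9): [1], [2], [3], [4], [5], [6], [7], [8], [9]
  1-simplices (17): [1,3], [1,6], [1,7], [2,7], [2,9], [3,4], [3,6], [3,7], [3,8], [4,5], [4,7], [4,8], [4,9], [5,8], [5,9], [6,7], [8,9]
  2-simplices (10): [1,3,6], [1,3,7], [1,6,7], [3,4,7], [3,4,8], [3,6,7], [4,5,8], [4,5,9], [4,8,9], [5,8,9]
  3-simplices (2): [1,3,6,7], [4,5,8,9]

Hence C_0 ≅ Z^9, C_1 ≅ Z^17, C_2 ≅ Z^10, C_3 ≅ Z^2.

∂_1: C_1 → C_0 maps an edge to its endpoints' difference, ∂[p,q] = q − p. For instance
  ∂[4,5] = [5] − [4].
The resulting 9×17 matrix has rank 8, and its Smith normal form has invariant factors (1,1,1,1,1,1,1,1).

Boundary ∂_2: C_2 → C_1 acts by ∂[p,q,r] = [q,r] − [p,r] + [p,q]. For instance
  ∂[3,6,7] = [6,7] − [3,7] + [3,6],
  ∂[5,8,9] = [8,9] − [5,9] + [5,8].
This gives a 17×10 integer matrix of rank 8; reducing to Smith normal form yields diagonal entries (1,1,1,1,1,1,1,1).

∂_3: C_3 → C_2 sends each 3-simplex σ to the alternating sum Σ_i (−1)^i (σ with its i-th vertex removed). For instance
  ∂[4,5,8,9] = [5,8,9] − [4,8,9] + [4,5,9] − [4,5,8],
  ∂[1,3,6,7] = [3,6,7] − [1,6,7] + [1,3,7] − [1,3,6].
The 10×2 boundary matrix has rank 2 and Smith normal form diag(1,1).

From H_k ≅ ker(∂_k) / im(∂_{k+1}) we obtain:

  H_0: rank C_0 − rank ∂_1 = 9 − 8 = 1, and the invariant factors of ∂_1 are all 1, so H_0 = Z.
  H_1: rank ker ∂_1 − rank ∂_2 = (17 − 8) − 8 = 1, and the invariant factors of ∂_2 are all 1, so H_1 = Z.
  H_2: rank ker ∂_2 − rank ∂_3 = (10 − 8) − 2 = 0, and the invariant factors of ∂_3 are all 1, so H_2 = 0.
  H_3: rank ker ∂_3 − rank ∂_4 = (2 − 2) − 0 = 0, and there is no ∂_4, so H_3 = 0.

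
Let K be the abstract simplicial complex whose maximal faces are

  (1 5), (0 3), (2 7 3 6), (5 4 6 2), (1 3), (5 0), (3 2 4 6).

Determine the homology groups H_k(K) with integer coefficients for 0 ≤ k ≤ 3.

H_0 = Z,  H_1 = Z^2,  H_2 = 0,  H_3 = 0.

Order the vertices as 0 < 1 < 2 < 3 < 4 < 5 < 6 < 7. Listing each simplex with vertices in this order, K has dimension 3 with simplices:

  0-simplices (8): [0], [1], [2], [3], [4], [5], [6], [7]
  1-simplices (16): [0,3], [0,5], [1,3], [1,5], [2,3], [2,4], [2,5], [2,6], [2,7], [3,4], [3,6], [3,7], [4,5], [4,6], [5,6], [6,7]
  2-simplices (10): [2,3,4], [2,3,6], [2,3,7], [2,4,5], [2,4,6], [2,5,6], [2,6,7], [3,4,6], [3,6,7], [4,5,6]
  3-simplices (3): [2,3,4,6], [2,3,6,7], [2,4,5,6]

giving chain groups C_0 ≅ Z^8, C_1 ≅ Z^16, C_2 ≅ Z^10, C_3 ≅ Z^3.

∂_1: C_1 → C_0 sends each edge [p,q] (with p < q) to q − p. For instance
  ∂[2,7] = [7] − [2].
The 8×16 boundary matrix has rank 7 and Smith normal form diag(1,1,1,1,1,1,1).

Boundary ∂_2: C_2 → C_1 acts by ∂[p,q,r] = [q,r] − [p,r] + [p,q]. For instance
  ∂[2,4,6] = [4,6] − [2,6] + [2,4],
  ∂[3,6,7] = [6,7] − [3,7] + [3,6].
This gives a 16×10 integer matrix of rank 7; reducing to Smith normal form yields diagonal entries (1,1,1,1,1,1,1).

The boundary map ∂_3: C_3 → C_2 sends each 3-simplex σ to the alternating sum Σ_i (−1)^i (σ with its i-th vertex removed). For instance
  ∂[2,4,5,6] = [4,5,6] − [2,5,6] + [2,4,6] − [2,4,5],
  ∂[2,3,6,7] = [3,6,7] − [2,6,7] + [2,3,7] − [2,3,6].
As a 10×3 matrix over Z this has rank 3, with invariant factors (1,1,1).

Computing H_k = (kernel of ∂_k) / (image of ∂_{k+1}):

  H_0: rank C_0 − rank ∂_1 = 8 − 7 = 1, and the invariant factors of ∂_1 are all 1, so H_0 ≅ Z.
  H_1: rank ker ∂_1 − rank ∂_2 = (16 − 7) − 7 = 2, and the invariant factors of ∂_2 are all 1, so H_1 ≅ Z^2.
  H_2: rank ker ∂_2 − rank ∂_3 = (10 − 7) − 3 = 0, and the invariant factors of ∂_3 are all 1, so H_2 ≅ 0.
  H_3: rank ker ∂_3 − rank ∂_4 = (3 − 3) − 0 = 0, and there is no ∂_4, so H_3 ≅ 0.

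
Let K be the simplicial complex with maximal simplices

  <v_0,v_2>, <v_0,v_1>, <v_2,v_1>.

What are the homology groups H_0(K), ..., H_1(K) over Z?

H_0 ≅ Z,  H_1 ≅ Z.

Order the vertices as v_0 < v_1 < v_2. Listing each simplex with vertices in this order, K has dimension 1 with simplices:

  0-simplices (3): [v_0], [v_1], [v_2]
  1-simplices (3): [v_0,v_1], [v_0,v_2], [v_1,v_2]

so the chain groups are C_0 ≅ Z^3, C_1 ≅ Z^3.

Boundary ∂_1: C_1 → C_0 is given by ∂[p,q] = [q] − [p]. For instance
  ∂[v_0,v_1] = [v_1] − [v_0].
This gives a 3×3 integer matrix of rank 2; reducing to Smith normal form yields diagonal entries (1,1).

Reading off H_k = ker ∂_k / im ∂_{k+1}:

  H_0: rank C_0 − rank ∂_1 = 3 − 2 = 1, and the invariant factors of ∂_1 are all 1, so H_0 ≅ Z.
  H_1: rank ker ∂_1 − rank ∂_2 = (3 − 2) − 0 = 1, and there is no ∂_2, so H_1 ≅ Z.

As a check, the Euler characteristic is 3 − 3 = 0, which agrees with 1 − 1 = 0.
(K is a triangulation of the circle S^1.)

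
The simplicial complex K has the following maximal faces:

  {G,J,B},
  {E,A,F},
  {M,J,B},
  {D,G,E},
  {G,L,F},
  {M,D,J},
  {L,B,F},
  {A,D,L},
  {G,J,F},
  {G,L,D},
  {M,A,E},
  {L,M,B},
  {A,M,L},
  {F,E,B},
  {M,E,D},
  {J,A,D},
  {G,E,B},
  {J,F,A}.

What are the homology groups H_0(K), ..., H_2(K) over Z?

H_0 = Z,  H_1 = Z ⊕ Z_2,  H_2 = 0.

Take the total order A < B < D < E < F < G < J < L < M on the vertex set. Then K (dimension 2) consists of the simplices:

  0-simplices (9): A, B, D, E, F, G, J, L, M
  1-simplices (27): AD, AE, AF, AJ, AL, AM, BE, BF, BG, BJ, BL, BM, DE, DG, DJ, DL, DM, EF, EG, EM, FG, FJ, FL, GJ, GL, JM, LM
  2-simplices (18): ADJ, ADL, AEF, AEM, AFJ, ALM, BEF, BEG, BFL, BGJ, BJM, BLM, DEG, DEM, DGL, DJM, FGJ, FGL

so the chain groups are C_0 ≅ Z^9, C_1 ≅ Z^27, C_2 ≅ Z^18.

The boundary map ∂_1: C_1 → C_0 sends each edge [p,q] (with p < q) to q − p. For instance
  ∂BJ = J − B.
This gives a 9×27 integer matrix of rank 8; reducing to Smith normal form yields diagonal entries (1,1,1,1,1,1,1,1).

The boundary map ∂_2: C_2 → C_1 sends each 2-simplex [p,q,r] to [q,r] − [p,r] + [p,q]. For instance
  ∂ADJ = DJ − AJ + AD,
  ∂FGL = GL − FL + FG.
The resulting 27×18 matrix has rank 18, and its Smith normal form has invariant factors (1,1,1,1,1,1,1,1,1,1,1,1,1,1,1,1,1,2).

Reading off H_k = ker ∂_k / im ∂_{k+1}:

  H_0: rank C_0 − rank ∂_1 = 9 − 8 = 1, and the invariant factors of ∂_1 are all 1, so H_0 ≅ Z.
  H_1: rank ker ∂_1 − rank ∂_2 = (27 − 8) − 18 = 1, and ∂_2 has invariant factor 2 > 1, so H_1 ≅ Z ⊕ Z_2.
  H_2: rank ker ∂_2 − rank ∂_3 = (18 − 18) − 0 = 0, and there is no ∂_3, so H_2 ≅ 0.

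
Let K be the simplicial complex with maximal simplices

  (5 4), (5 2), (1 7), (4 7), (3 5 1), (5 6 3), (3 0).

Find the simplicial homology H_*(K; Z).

Order the vertices as 0 < 1 < 2 < 3 < 4 < 5 < 6 < 7. Listing each simplex with vertices in this order, K has dimension 2 with simplices:

  0-simplices (8): [0], [1], [2], [3], [4], [5], [6], [7]
  1-simplices (10): [0,3], [1,3], [1,5], [1,7], [2,5], [3,5], [3,6], [4,5], [4,7], [5,6]
  2-simplices (2): [1,3,5], [3,5,6]

Hence C_0 ≅ Z^8, C_1 ≅ Z^10, C_2 ≅ Z^2.

Boundary ∂_1: C_1 → C_0 is given by ∂[p,q] = [q] − [p].
The resulting 8×10 matrix has rank 7, and its Smith normal form has invariant factors (1,1,1,1,1,1,1).

∂_2: C_2 → C_1 sends each 2-simplex [p,q,r] to [q,r] − [p,r] + [p,q]. For instance
  ∂[1,3,5] = [3,5] − [1,5] + [1,3],
  ∂[3,5,6] = [5,6] − [3,6] + [3,5].
This gives a 10×2 integer matrix of rank 2; reducing to Smith normal form yields diagonal entries (1,1).

From H_k ≅ ker(∂_k) / im(∂_{k+1}) we obtain:

  H_0: rank C_0 − rank ∂_1 = 8 − 7 = 1, and the invariant factors of ∂_1 are all 1, so H_0 ≅ Z.
  H_1: rank ker ∂_1 − rank ∂_2 = (10 − 7) − 2 = 1, and the invariant factors of ∂_2 are all 1, so H_1 ≅ Z.
  H_2: rank ker ∂_2 − rank ∂_3 = (2 − 2) − 0 = 0, and there is no ∂_3, so H_2 ≅ 0.

H_0 ≅ Z,  H_1 ≅ Z,  H_2 = 0.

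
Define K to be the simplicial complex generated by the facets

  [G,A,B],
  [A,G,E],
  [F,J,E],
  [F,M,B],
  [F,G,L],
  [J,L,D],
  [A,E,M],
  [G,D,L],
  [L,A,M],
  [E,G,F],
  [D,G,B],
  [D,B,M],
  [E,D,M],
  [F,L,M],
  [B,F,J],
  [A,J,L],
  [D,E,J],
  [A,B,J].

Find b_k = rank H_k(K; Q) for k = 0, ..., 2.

We work with the vertex ordering A < B < D < E < F < G < J < L < M. The simplices of K, each written with vertices in increasing order, are:

  0-simplices (9): A, B, D, E, F, G, J, L, M
  1-simplices (27): AB, AE, AG, AJ, AL, AM, BD, BF, BG, BJ, BM, DE, DG, DJ, DL, DM, EF, EG, EJ, EM, FG, FJ, FL, FM, GL, JL, LM
  2-simplices (18): ABG, ABJ, AEG, AEM, AJL, ALM, BDG, BDM, BFJ, BFM, DEJ, DEM, DGL, DJL, EFG, EFJ, FGL, FLM

giving chain groups C_0 ≅ Z^9, C_1 ≅ Z^27, C_2 ≅ Z^18.

∂_1: C_1 → C_0 is given by ∂[p,q] = [q] − [p].
As a 9×27 matrix over Z this has rank 8, with invariant factors (1,1,1,1,1,1,1,1).

∂_2: C_2 → C_1 sends each 2-simplex [p,q,r] to [q,r] − [p,r] + [p,q]. For instance
  ∂FLM = LM − FM + FL,
  ∂ALM = LM − AM + AL.
The 27×18 boundary matrix has rank 17 and Smith normal form diag(1,1,1,1,1,1,1,1,1,1,1,1,1,1,1,1,1).

Now H_k = ker ∂_k / im ∂_{k+1}, so:

  H_0: rank C_0 − rank ∂_1 = 9 − 8 = 1, and the invariant factors of ∂_1 are all 1, so H_0 ≅ Z.
  H_1: rank ker ∂_1 − rank ∂_2 = (27 − 8) − 17 = 2, and the invariant factors of ∂_2 are all 1, so H_1 ≅ Z^2.
  H_2: rank ker ∂_2 − rank ∂_3 = (18 − 17) − 0 = 1, and there is no ∂_3, so H_2 ≅ Z.

(K is a triangulation of the torus T^2.)

Hence the Betti numbers are b_0 = 1, b_1 = 2, b_2 = 1.

b_0 = 1, b_1 = 2, b_2 = 1.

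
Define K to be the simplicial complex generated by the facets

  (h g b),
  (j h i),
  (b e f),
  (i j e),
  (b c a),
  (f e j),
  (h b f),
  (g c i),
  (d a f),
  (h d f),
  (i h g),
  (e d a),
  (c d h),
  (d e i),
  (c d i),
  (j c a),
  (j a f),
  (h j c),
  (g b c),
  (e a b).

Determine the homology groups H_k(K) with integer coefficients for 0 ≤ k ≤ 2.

H_0 = Z,  H_1 = Z ⊕ Z/2,  H_2 = 0.

Take the total order a < b < c < d < e < f < g < h < i < j on the vertex set. Then K (dimension 2) consists of the simplices:

  0-simplices (10): a, b, c, d, e, f, g, h, i, j
  1-simplices (30): ab, ac, ad, ae, af, aj, bc, be, bf, bg, bh, cd, cg, ch, ci, cj, de, df, dh, di, ef, ei, ej, fh, fj, gh, gi, hi, hj, ij
  2-simplices (20): abc, abe, acj, ade, adf, afj, bcg, bef, bfh, bgh, cdh, cdi, cgi, chj, dei, dfh, efj, eij, ghi, hij

Hence C_0 ≅ Z^10, C_1 ≅ Z^30, C_2 ≅ Z^20.

The boundary map ∂_1: C_1 → C_0 maps an edge to its endpoints' difference, ∂[p,q] = q − p. For instance
  ∂ci = i − c.
The 10×30 boundary matrix has rank 9 and Smith normal form diag(1,1,1,1,1,1,1,1,1).

∂_2: C_2 → C_1 sends each 2-simplex [p,q,r] to [q,r] − [p,r] + [p,q]. For instance
  ∂ade = de − ae + ad,
  ∂dei = ei − di + de.
The resulting 30×20 matrix has rank 20, and its Smith normal form has invariant factors (1,1,1,1,1,1,1,1,1,1,1,1,1,1,1,1,1,1,1,2).

Computing H_k = (kernel of ∂_k) / (image of ∂_{k+1}):

  H_0: rank C_0 − rank ∂_1 = 10 − 9 = 1, and the invariant factors of ∂_1 are all 1, so H_0 ≅ Z.
  H_1: rank ker ∂_1 − rank ∂_2 = (30 − 9) − 20 = 1, and ∂_2 has invariant factor 2 > 1, so H_1 ≅ Z ⊕ Z/2.
  H_2: rank ker ∂_2 − rank ∂_3 = (20 − 20) − 0 = 0, and there is no ∂_3, so H_2 ≅ 0.

As a check, the Euler characteristic is 10 − 30 + 20 = 0, which agrees with 1 − 1 + 0 = 0.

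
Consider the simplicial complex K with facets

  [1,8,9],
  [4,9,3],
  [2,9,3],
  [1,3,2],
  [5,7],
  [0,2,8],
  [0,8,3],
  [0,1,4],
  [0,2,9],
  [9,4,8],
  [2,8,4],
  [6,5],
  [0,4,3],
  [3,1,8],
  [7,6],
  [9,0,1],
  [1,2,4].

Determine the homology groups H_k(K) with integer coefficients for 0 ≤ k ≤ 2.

H_0 ≅ Z^2,  H_1 ≅ Z^3,  H_2 ≅ Z.

Order the vertices as 0 < 1 < 2 < 3 < 4 < 5 < 6 < 7 < 8 < 9. Listing each simplex with vertices in this order, K has dimension 2 with simplices:

  0-simplices (10): [0], [1], [2], [3], [4], [5], [6], [7], [8], [9]
  1-simplices (24): (24 of them)
  2-simplices (14): [0,1,4], [0,1,9], [0,2,8], [0,2,9], [0,3,4], [0,3,8], [1,2,3], [1,2,4], [1,3,8], [1,8,9], [2,3,9], [2,4,8], [3,4,9], [4,8,9]

so the chain groups are C_0 ≅ Z^10, C_1 ≅ Z^24, C_2 ≅ Z^14.

The boundary map ∂_1: C_1 → C_0 maps an edge to its endpoints' difference, ∂[p,q] = q − p.
As a 10×24 matrix over Z this has rank 8, with invariant factors (1,1,1,1,1,1,1,1).

The boundary map ∂_2: C_2 → C_1 sends each 2-simplex [p,q,r] to [q,r] − [p,r] + [p,q]. For instance
  ∂[0,2,9] = [2,9] − [0,9] + [0,2],
  ∂[1,8,9] = [8,9] − [1,9] + [1,8].
As a 24×14 matrix over Z this has rank 13, with invariant factors (1,1,1,1,1,1,1,1,1,1,1,1,1).

Computing H_k = (kernel of ∂_k) / (image of ∂_{k+1}):

  H_0: rank C_0 − rank ∂_1 = 10 − 8 = 2, and the invariant factors of ∂_1 are all 1, so H_0 = Z^2.
  H_1: rank ker ∂_1 − rank ∂_2 = (24 − 8) − 13 = 3, and the invariant factors of ∂_2 are all 1, so H_1 = Z^3.
  H_2: rank ker ∂_2 − rank ∂_3 = (14 − 13) − 0 = 1, and there is no ∂_3, so H_2 = Z.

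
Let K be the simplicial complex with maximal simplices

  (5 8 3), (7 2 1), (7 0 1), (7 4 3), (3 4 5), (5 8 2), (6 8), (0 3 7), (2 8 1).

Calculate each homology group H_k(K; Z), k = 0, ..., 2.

H_0 ≅ Z,  H_1 ≅ Z,  H_2 = 0.

Fix the vertex order 0 < 1 < 2 < 3 < 4 < 5 < 6 < 7 < 8 and write every simplex with vertices in increasing order. Then dim K = 2 and the simplices of K are:

  0-simplices (9): [0], [1], [2], [3], [4], [5], [6], [7], [8]
  1-simplices (17): [0,1], [0,3], [0,7], [1,2], [1,7], [1,8], [2,5], [2,7], [2,8], [3,4], [3,5], [3,7], [3,8], [4,5], [4,7], [5,8], [6,8]
  2-simplices (8): [0,1,7], [0,3,7], [1,2,7], [1,2,8], [2,5,8], [3,4,5], [3,4,7], [3,5,8]

giving chain groups C_0 ≅ Z^9, C_1 ≅ Z^17, C_2 ≅ Z^8.

The boundary map ∂_1: C_1 → C_0 sends each edge [p,q] (with p < q) to q − p.
The resulting 9×17 matrix has rank 8, and its Smith normal form has invariant factors (1,1,1,1,1,1,1,1).

The boundary map ∂_2: C_2 → C_1 sends each 2-simplex [p,q,r] to [q,r] − [p,r] + [p,q]. For instance
  ∂[2,5,8] = [5,8] − [2,8] + [2,5],
  ∂[0,3,7] = [3,7] − [0,7] + [0,3].
The resulting 17×8 matrix has rank 8, and its Smith normal form has invariant factors (1,1,1,1,1,1,1,1).

Reading off H_k = ker ∂_k / im ∂_{k+1}:

  H_0: rank C_0 − rank ∂_1 = 9 − 8 = 1, and the invariant factors of ∂_1 are all 1, so H_0 = Z.
  H_1: rank ker ∂_1 − rank ∂_2 = (17 − 8) − 8 = 1, and the invariant factors of ∂_2 are all 1, so H_1 = Z.
  H_2: rank ker ∂_2 − rank ∂_3 = (8 − 8) − 0 = 0, and there is no ∂_3, so H_2 = 0.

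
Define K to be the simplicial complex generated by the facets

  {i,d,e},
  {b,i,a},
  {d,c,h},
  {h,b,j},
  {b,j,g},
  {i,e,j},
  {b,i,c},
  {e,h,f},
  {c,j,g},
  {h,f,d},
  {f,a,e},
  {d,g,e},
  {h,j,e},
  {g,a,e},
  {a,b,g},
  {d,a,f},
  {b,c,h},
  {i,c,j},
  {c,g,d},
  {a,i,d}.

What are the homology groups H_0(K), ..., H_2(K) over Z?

Take the total order a < b < c < d < e < f < g < h < i < j on the vertex set. Then K (dimension 2) consists of the simplices:

  0-simplices (10): a, b, c, d, e, f, g, h, i, j
  1-simplices (30): ab, ad, ae, af, ag, ai, bc, bg, bh, bi, bj, cd, cg, ch, ci, cj, de, df, dg, dh, di, ef, eg, eh, ei, ej, fh, gj, hj, ij
  2-simplices (20): abg, abi, adf, adi, aef, aeg, bch, bci, bgj, bhj, cdg, cdh, cgj, cij, deg, dei, dfh, efh, ehj, eij

giving chain groups C_0 ≅ Z^10, C_1 ≅ Z^30, C_2 ≅ Z^20.

∂_1: C_1 → C_0 sends each edge [p,q] (with p < q) to q − p. For instance
  ∂cd = d − c.
This gives a 10×30 integer matrix of rank 9; reducing to Smith normal form yields diagonal entries (1,1,1,1,1,1,1,1,1).

The boundary map ∂_2: C_2 → C_1 maps a triangle to the signed sum of its edges. For instance
  ∂aeg = eg − ag + ae,
  ∂adf = df − af + ad.
As a 30×20 matrix over Z this has rank 20, with invariant factors (1,1,1,1,1,1,1,1,1,1,1,1,1,1,1,1,1,1,1,2).

Now H_k = ker ∂_k / im ∂_{k+1}, so:

  H_0: rank C_0 − rank ∂_1 = 10 − 9 = 1, and the invariant factors of ∂_1 are all 1, so H_0 = Z.
  H_1: rank ker ∂_1 − rank ∂_2 = (30 − 9) − 20 = 1, and ∂_2 has invariant factor 2 > 1, so H_1 = Z ⊕ Z_2.
  H_2: rank ker ∂_2 − rank ∂_3 = (20 − 20) − 0 = 0, and there is no ∂_3, so H_2 = 0.

As a check, the Euler characteristic is 10 − 30 + 20 = 0, which agrees with 1 − 1 + 0 = 0.
(K is a triangulation of the Klein bottle.)

H_0 = Z,  H_1 = Z ⊕ Z_2,  H_2 = 0.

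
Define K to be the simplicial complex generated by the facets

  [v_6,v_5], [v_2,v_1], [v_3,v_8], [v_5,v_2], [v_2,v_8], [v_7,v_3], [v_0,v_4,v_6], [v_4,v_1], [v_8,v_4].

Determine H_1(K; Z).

K has 9 vertices, 11 edges, 1 triangle.
rank ∂_1 = 8, rank ∂_2 = 1 ⇒ b_1 = 11 − 8 − 1 = 2; all invariant factors of ∂_2 are 1 so no torsion. So H_1 = Z^2.

H_1 = Z^2.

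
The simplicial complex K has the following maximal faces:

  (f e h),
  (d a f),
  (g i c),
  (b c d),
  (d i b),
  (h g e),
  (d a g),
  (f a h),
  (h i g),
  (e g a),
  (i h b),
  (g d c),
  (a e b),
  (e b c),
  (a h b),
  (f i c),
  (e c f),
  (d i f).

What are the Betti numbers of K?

b_0 = 1, b_1 = 1, b_2 = 0.

We work with the vertex ordering a < b < c < d < e < f < g < h < i. The simplices of K, each written with vertices in increasing order, are:

  0-simplices (9): a, b, c, d, e, f, g, h, i
  1-simplices (27): ab, ad, ae, af, ag, ah, bc, bd, be, bh, bi, cd, ce, cf, cg, ci, df, dg, di, ef, eg, eh, fh, fi, gh, gi, hi
  2-simplices (18): abe, abh, adf, adg, aeg, afh, bcd, bce, bdi, bhi, cdg, cef, cfi, cgi, dfi, efh, egh, ghi

Hence C_0 ≅ Z^9, C_1 ≅ Z^27, C_2 ≅ Z^18.

∂_1: C_1 → C_0 maps an edge to its endpoints' difference, ∂[p,q] = q − p.
As a 9×27 matrix over Z this has rank 8, with invariant factors (1,1,1,1,1,1,1,1).

The boundary map ∂_2: C_2 → C_1 acts by ∂[p,q,r] = [q,r] − [p,r] + [p,q]. For instance
  ∂ghi = hi − gi + gh,
  ∂afh = fh − ah + af.
This gives a 27×18 integer matrix of rank 18; reducing to Smith normal form yields diagonal entries (1,1,1,1,1,1,1,1,1,1,1,1,1,1,1,1,1,2).

Reading off H_k = ker ∂_k / im ∂_{k+1}:

  H_0: rank C_0 − rank ∂_1 = 9 − 8 = 1, and the invariant factors of ∂_1 are all 1, so H_0 ≅ Z.
  H_1: rank ker ∂_1 − rank ∂_2 = (27 − 8) − 18 = 1, and ∂_2 has invariant factor 2 > 1, so H_1 ≅ Z ⊕ Z/2.
  H_2: rank ker ∂_2 − rank ∂_3 = (18 − 18) − 0 = 0, and there is no ∂_3, so H_2 ≅ 0.

As a check, the Euler characteristic is 9 − 27 + 18 = 0, which agrees with 1 − 1 + 0 = 0.

Hence the Betti numbers are b_0 = 1, b_1 = 1, b_2 = 0.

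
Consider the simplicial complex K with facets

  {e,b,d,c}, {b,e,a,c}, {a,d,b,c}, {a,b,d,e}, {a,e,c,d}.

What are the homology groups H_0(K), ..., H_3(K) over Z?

H_0 ≅ Z,  H_1 = 0,  H_2 = 0,  H_3 ≅ Z.

Take the total order a < b < c < d < e on the vertex set. Then K (dimension 3) consists of the simplices:

  0-simplices (5): a, b, c, d, e
  1-simplices (10): ab, ac, ad, ae, bc, bd, be, cd, ce, de
  2-simplices (10): abc, abd, abe, acd, ace, ade, bcd, bce, bde, cde
  3-simplices (5): abcd, abce, abde, acde, bcde

so the chain groups are C_0 ≅ Z^5, C_1 ≅ Z^10, C_2 ≅ Z^10, C_3 ≅ Z^5.

Boundary ∂_1: C_1 → C_0 is given by ∂[p,q] = [q] − [p].
The resulting 5×10 matrix has rank 4, and its Smith normal form has invariant factors (1,1,1,1).

The boundary map ∂_2: C_2 → C_1 sends each 2-simplex [p,q,r] to [q,r] − [p,r] + [p,q]. For instance
  ∂bcd = cd − bd + bc,
  ∂ade = de − ae + ad.
As a 10×10 matrix over Z this has rank 6, with invariant factors (1,1,1,1,1,1).

∂_3: C_3 → C_2 sends each 3-simplex σ to the alternating sum Σ_i (−1)^i (σ with its i-th vertex removed). For instance
  ∂bcde = cde − bde + bce − bcd,
  ∂abce = bce − ace + abe − abc.
As a 10×5 matrix over Z this has rank 4, with invariant factors (1,1,1,1).

From H_k ≅ ker(∂_k) / im(∂_{k+1}) we obtain:

  H_0: rank C_0 − rank ∂_1 = 5 − 4 = 1, and the invariant factors of ∂_1 are all 1, so H_0 ≅ Z.
  H_1: rank ker ∂_1 − rank ∂_2 = (10 − 4) − 6 = 0, and the invariant factors of ∂_2 are all 1, so H_1 ≅ 0.
  H_2: rank ker ∂_2 − rank ∂_3 = (10 − 6) − 4 = 0, and the invariant factors of ∂_3 are all 1, so H_2 ≅ 0.
  H_3: rank ker ∂_3 − rank ∂_4 = (5 − 4) − 0 = 1, and there is no ∂_4, so H_3 ≅ Z.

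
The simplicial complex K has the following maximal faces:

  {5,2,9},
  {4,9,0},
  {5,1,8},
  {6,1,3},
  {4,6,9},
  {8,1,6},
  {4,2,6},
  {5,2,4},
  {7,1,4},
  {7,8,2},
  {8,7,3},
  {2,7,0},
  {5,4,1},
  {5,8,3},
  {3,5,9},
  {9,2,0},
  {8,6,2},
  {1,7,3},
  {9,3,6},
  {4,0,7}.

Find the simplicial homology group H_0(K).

Take the total order 0 < 1 < 2 < 3 < 4 < 5 < 6 < 7 < 8 < 9 on the vertex set. Then K (dimension 2) consists of the simplices:

  0-simplices (10): [0], [1], [2], [3], [4], [5], [6], [7], [8], [9]
  1-simplices (30): (30 of them)
  2-simplices (20): (20 of them)

giving chain groups C_0 ≅ Z^10, C_1 ≅ Z^30, C_2 ≅ Z^20.

The boundary map ∂_1: C_1 → C_0 sends each edge [p,q] (with p < q) to q − p. For instance
  ∂[0,9] = [9] − [0].
This gives a 10×30 integer matrix of rank 9; reducing to Smith normal form yields diagonal entries (1,1,1,1,1,1,1,1,1).

The boundary map ∂_2: C_2 → C_1 sends each 2-simplex [p,q,r] to [q,r] − [p,r] + [p,q]. For instance
  ∂[1,3,7] = [3,7] − [1,7] + [1,3],
  ∂[1,5,8] = [5,8] − [1,8] + [1,5].
As a 30×20 matrix over Z this has rank 20, with invariant factors (1,1,1,1,1,1,1,1,1,1,1,1,1,1,1,1,1,1,1,2).

Now H_k = ker ∂_k / im ∂_{k+1}, so:

  H_0: rank C_0 − rank ∂_1 = 10 − 9 = 1, and the invariant factors of ∂_1 are all 1, so H_0 = Z.

H_0 = Z.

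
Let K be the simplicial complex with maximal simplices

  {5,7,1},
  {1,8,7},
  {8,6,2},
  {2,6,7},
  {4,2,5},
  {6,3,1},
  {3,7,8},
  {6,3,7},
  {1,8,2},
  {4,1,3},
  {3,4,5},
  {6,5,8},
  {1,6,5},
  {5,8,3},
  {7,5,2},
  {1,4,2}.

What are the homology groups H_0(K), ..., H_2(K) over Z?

H_0 = Z,  H_1 = Z^2,  H_2 = Z.

Take the total order 1 < 2 < 3 < 4 < 5 < 6 < 7 < 8 on the vertex set. Then K (dimension 2) consists of the simplices:

  0-simplices (8): [1], [2], [3], [4], [5], [6], [7], [8]
  1-simplices (24): (24 of them)
  2-simplices (16): [1,2,4], [1,2,8], [1,3,4], [1,3,6], [1,5,6], [1,5,7], [1,7,8], [2,4,5], [2,5,7], [2,6,7], [2,6,8], [3,4,5], [3,5,8], [3,6,7], [3,7,8], [5,6,8]

Hence C_0 ≅ Z^8, C_1 ≅ Z^24, C_2 ≅ Z^16.

The boundary map ∂_1: C_1 → C_0 sends each edge [p,q] (with p < q) to q − p. For instance
  ∂[5,8] = [8] − [5].
The 8×24 boundary matrix has rank 7 and Smith normal form diag(1,1,1,1,1,1,1).

The boundary map ∂_2: C_2 → C_1 sends each 2-simplex [p,q,r] to [q,r] − [p,r] + [p,q]. For instance
  ∂[1,5,7] = [5,7] − [1,7] + [1,5],
  ∂[3,6,7] = [6,7] − [3,7] + [3,6].
This gives a 24×16 integer matrix of rank 15; reducing to Smith normal form yields diagonal entries (1,1,1,1,1,1,1,1,1,1,1,1,1,1,1).

Reading off H_k = ker ∂_k / im ∂_{k+1}:

  H_0: rank C_0 − rank ∂_1 = 8 − 7 = 1, and the invariant factors of ∂_1 are all 1, so H_0 = Z.
  H_1: rank ker ∂_1 − rank ∂_2 = (24 − 7) − 15 = 2, and the invariant factors of ∂_2 are all 1, so H_1 = Z^2.
  H_2: rank ker ∂_2 − rank ∂_3 = (16 − 15) − 0 = 1, and there is no ∂_3, so H_2 = Z.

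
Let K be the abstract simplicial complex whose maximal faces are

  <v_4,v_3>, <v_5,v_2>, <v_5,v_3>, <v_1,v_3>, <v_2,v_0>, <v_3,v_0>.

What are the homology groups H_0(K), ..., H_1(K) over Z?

H_0 ≅ Z,  H_1 ≅ Z.

Fix the vertex order v_0 < v_1 < v_2 < v_3 < v_4 < v_5 and write every simplex with vertices in increasing order. Then dim K = 1 and the simplices of K are:

  0-simplices (6): [v_0], [v_1], [v_2], [v_3], [v_4], [v_5]
  1-simplices (6): [v_0,v_2], [v_0,v_3], [v_1,v_3], [v_2,v_5], [v_3,v_4], [v_3,v_5]

giving chain groups C_0 ≅ Z^6, C_1 ≅ Z^6.

The boundary map ∂_1: C_1 → C_0 sends each edge [p,q] (with p < q) to q − p.
The 6×6 boundary matrix has rank 5 and Smith normal form diag(1,1,1,1,1).

From H_k ≅ ker(∂_k) / im(∂_{k+1}) we obtain:

  H_0: rank C_0 − rank ∂_1 = 6 − 5 = 1, and the invariant factors of ∂_1 are all 1, so H_0 ≅ Z.
  H_1: rank ker ∂_1 − rank ∂_2 = (6 − 5) − 0 = 1, and there is no ∂_2, so H_1 ≅ Z.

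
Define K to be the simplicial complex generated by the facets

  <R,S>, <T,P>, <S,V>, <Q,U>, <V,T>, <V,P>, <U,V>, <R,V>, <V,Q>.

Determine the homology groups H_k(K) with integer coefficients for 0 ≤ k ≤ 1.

H_0 ≅ Z,  H_1 ≅ Z^3.

Order the vertices as P < Q < R < S < T < U < V. Listing each simplex with vertices in this order, K has dimension 1 with simplices:

  0-simplices (7): P, Q, R, S, T, U, V
  1-simplices (9): PT, PV, QU, QV, RS, RV, SV, TV, UV

Hence C_0 ≅ Z^7, C_1 ≅ Z^9.

∂_1: C_1 → C_0 sends each edge [p,q] (with p < q) to q − p. For instance
  ∂RS = S − R.
The resulting 7×9 matrix has rank 6, and its Smith normal form has invariant factors (1,1,1,1,1,1).

Computing H_k = (kernel of ∂_k) / (image of ∂_{k+1}):

  H_0: rank C_0 − rank ∂_1 = 7 − 6 = 1, and the invariant factors of ∂_1 are all 1, so H_0 ≅ Z.
  H_1: rank ker ∂_1 − rank ∂_2 = (9 − 6) − 0 = 3, and there is no ∂_2, so H_1 ≅ Z^3.

As a check, the Euler characteristic is 7 − 9 = -2, which agrees with 1 − 3 = -2.
(K is a triangulation of a wedge of 3 circles.)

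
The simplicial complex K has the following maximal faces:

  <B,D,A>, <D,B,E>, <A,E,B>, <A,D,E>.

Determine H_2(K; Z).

Take the total order A < B < D < E on the vertex set. Then K (dimension 2) consists of the simplices:

  0-simplices (4): A, B, D, E
  1-simplices (6): AB, AD, AE, BD, BE, DE
  2-simplices (4): ABD, ABE, ADE, BDE

Hence C_0 ≅ Z^4, C_1 ≅ Z^6, C_2 ≅ Z^4.

The boundary map ∂_1: C_1 → C_0 is given by ∂[p,q] = [q] − [p].
This gives a 4×6 integer matrix of rank 3; reducing to Smith normal form yields diagonal entries (1,1,1).

∂_2: C_2 → C_1 acts by ∂[p,q,r] = [q,r] − [p,r] + [p,q]. For instance
  ∂ABD = BD − AD + AB,
  ∂ADE = DE − AE + AD.
As a 6×4 matrix over Z this has rank 3, with invariant factors (1,1,1).

From H_k ≅ ker(∂_k) / im(∂_{k+1}) we obtain:

  H_2: rank ker ∂_2 − rank ∂_3 = (4 − 3) − 0 = 1, and there is no ∂_3, so H_2 ≅ Z.

H_2 ≅ Z.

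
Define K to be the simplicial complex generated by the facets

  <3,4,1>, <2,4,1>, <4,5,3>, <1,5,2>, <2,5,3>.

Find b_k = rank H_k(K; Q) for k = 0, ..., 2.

Take the total order 1 < 2 < 3 < 4 < 5 on the vertex set. Then K (dimension 2) consists of the simplices:

  0-simplices (5): [1], [2], [3], [4], [5]
  1-simplices (10): [1,2], [1,3], [1,4], [1,5], [2,3], [2,4], [2,5], [3,4], [3,5], [4,5]
  2-simplices (5): [1,2,4], [1,2,5], [1,3,4], [2,3,5], [3,4,5]

Hence C_0 ≅ Z^5, C_1 ≅ Z^10, C_2 ≅ Z^5.

∂_1: C_1 → C_0 maps an edge to its endpoints' difference, ∂[p,q] = q − p. For instance
  ∂[4,5] = [5] − [4].
This gives a 5×10 integer matrix of rank 4; reducing to Smith normal form yields diagonal entries (1,1,1,1).

The boundary map ∂_2: C_2 → C_1 sends each 2-simplex [p,q,r] to [q,r] − [p,r] + [p,q]. For instance
  ∂[2,3,5] = [3,5] − [2,5] + [2,3],
  ∂[1,2,5] = [2,5] − [1,5] + [1,2].
The resulting 10×5 matrix has rank 5, and its Smith normal form has invariant factors (1,1,1,1,1).

Reading off H_k = ker ∂_k / im ∂_{k+1}:

  H_0: rank C_0 − rank ∂_1 = 5 − 4 = 1, and the invariant factors of ∂_1 are all 1, so H_0 ≅ Z.
  H_1: rank ker ∂_1 − rank ∂_2 = (10 − 4) − 5 = 1, and the invariant factors of ∂_2 are all 1, so H_1 ≅ Z.
  H_2: rank ker ∂_2 − rank ∂_3 = (5 − 5) − 0 = 0, and there is no ∂_3, so H_2 ≅ 0.

Hence the Betti numbers are b_0 = 1, b_1 = 1, b_2 = 0.

b_0 = 1, b_1 = 1, b_2 = 0.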